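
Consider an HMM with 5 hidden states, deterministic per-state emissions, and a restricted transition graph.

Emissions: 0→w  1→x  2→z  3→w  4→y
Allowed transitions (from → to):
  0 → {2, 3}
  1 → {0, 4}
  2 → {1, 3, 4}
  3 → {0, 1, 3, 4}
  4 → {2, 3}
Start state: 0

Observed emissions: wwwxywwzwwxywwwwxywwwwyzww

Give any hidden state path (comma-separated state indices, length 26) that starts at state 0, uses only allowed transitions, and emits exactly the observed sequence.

  0: obs=w cand={0,3} pick 0 [start]
  1: obs=w cand={0,3} pick 3 [0->3 ok]
  2: obs=w cand={0,3} pick 3 [3->3 ok]
  3: obs=x cand={1} pick 1 [3->1 ok]
  4: obs=y cand={4} pick 4 [1->4 ok]
  5: obs=w cand={0,3} pick 3 [4->3 ok]
  6: obs=w cand={0,3} pick 0 [3->0 ok]
  7: obs=z cand={2} pick 2 [0->2 ok]
  8: obs=w cand={0,3} pick 3 [2->3 ok]
  9: obs=w cand={0,3} pick 3 [3->3 ok]
  10: obs=x cand={1} pick 1 [3->1 ok]
  11: obs=y cand={4} pick 4 [1->4 ok]
  12: obs=w cand={0,3} pick 3 [4->3 ok]
  13: obs=w cand={0,3} pick 3 [3->3 ok]
  14: obs=w cand={0,3} pick 0 [3->0 ok]
  15: obs=w cand={0,3} pick 3 [0->3 ok]
  16: obs=x cand={1} pick 1 [3->1 ok]
  17: obs=y cand={4} pick 4 [1->4 ok]
  18: obs=w cand={0,3} pick 3 [4->3 ok]
  19: obs=w cand={0,3} pick 3 [3->3 ok]
  20: obs=w cand={0,3} pick 0 [3->0 ok]
  21: obs=w cand={0,3} pick 3 [0->3 ok]
  22: obs=y cand={4} pick 4 [3->4 ok]
  23: obs=z cand={2} pick 2 [4->2 ok]
  24: obs=w cand={0,3} pick 3 [2->3 ok]
  25: obs=w cand={0,3} pick 0 [3->0 ok]

0,3,3,1,4,3,0,2,3,3,1,4,3,3,0,3,1,4,3,3,0,3,4,2,3,0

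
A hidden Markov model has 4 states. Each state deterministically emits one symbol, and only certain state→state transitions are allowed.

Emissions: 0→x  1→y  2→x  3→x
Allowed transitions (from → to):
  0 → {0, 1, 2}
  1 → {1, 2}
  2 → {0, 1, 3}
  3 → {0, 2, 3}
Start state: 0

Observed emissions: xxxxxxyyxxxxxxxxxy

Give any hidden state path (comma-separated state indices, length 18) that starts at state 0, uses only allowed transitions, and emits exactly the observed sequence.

  pos 0: x in {0,2,3}, choose 0; start
  pos 1: x in {0,2,3}, choose 0; 0->0 ok
  pos 2: x in {0,2,3}, choose 2; 0->2 ok
  pos 3: x in {0,2,3}, choose 3; 2->3 ok
  pos 4: x in {0,2,3}, choose 3; 3->3 ok
  pos 5: x in {0,2,3}, choose 2; 3->2 ok
  pos 6: y in {1}, choose 1; 2->1 ok
  pos 7: y in {1}, choose 1; 1->1 ok
  pos 8: x in {0,2,3}, choose 2; 1->2 ok
  pos 9: x in {0,2,3}, choose 3; 2->3 ok
  pos 10: x in {0,2,3}, choose 0; 3->0 ok
  pos 11: x in {0,2,3}, choose 0; 0->0 ok
  pos 12: x in {0,2,3}, choose 2; 0->2 ok
  pos 13: x in {0,2,3}, choose 3; 2->3 ok
  pos 14: x in {0,2,3}, choose 2; 3->2 ok
  pos 15: x in {0,2,3}, choose 3; 2->3 ok
  pos 16: x in {0,2,3}, choose 2; 3->2 ok
  pos 17: y in {1}, choose 1; 2->1 ok

0,0,2,3,3,2,1,1,2,3,0,0,2,3,2,3,2,1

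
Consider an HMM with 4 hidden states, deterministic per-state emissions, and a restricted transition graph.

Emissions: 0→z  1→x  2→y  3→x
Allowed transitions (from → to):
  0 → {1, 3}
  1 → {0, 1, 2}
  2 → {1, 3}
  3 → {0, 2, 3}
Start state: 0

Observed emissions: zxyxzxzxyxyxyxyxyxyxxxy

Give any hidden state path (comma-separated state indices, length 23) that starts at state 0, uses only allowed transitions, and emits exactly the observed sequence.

  0: obs=z cand={0} pick 0 [start]
  1: obs=x cand={1,3} pick 1 [0->1 ok]
  2: obs=y cand={2} pick 2 [1->2 ok]
  3: obs=x cand={1,3} pick 1 [2->1 ok]
  4: obs=z cand={0} pick 0 [1->0 ok]
  5: obs=x cand={1,3} pick 3 [0->3 ok]
  6: obs=z cand={0} pick 0 [3->0 ok]
  7: obs=x cand={1,3} pick 3 [0->3 ok]
  8: obs=y cand={2} pick 2 [3->2 ok]
  9: obs=x cand={1,3} pick 3 [2->3 ok]
  10: obs=y cand={2} pick 2 [3->2 ok]
  11: obs=x cand={1,3} pick 3 [2->3 ok]
  12: obs=y cand={2} pick 2 [3->2 ok]
  13: obs=x cand={1,3} pick 3 [2->3 ok]
  14: obs=y cand={2} pick 2 [3->2 ok]
  15: obs=x cand={1,3} pick 3 [2->3 ok]
  16: obs=y cand={2} pick 2 [3->2 ok]
  17: obs=x cand={1,3} pick 3 [2->3 ok]
  18: obs=y cand={2} pick 2 [3->2 ok]
  19: obs=x cand={1,3} pick 1 [2->1 ok]
  20: obs=x cand={1,3} pick 1 [1->1 ok]
  21: obs=x cand={1,3} pick 1 [1->1 ok]
  22: obs=y cand={2} pick 2 [1->2 ok]

0,1,2,1,0,3,0,3,2,3,2,3,2,3,2,3,2,3,2,1,1,1,2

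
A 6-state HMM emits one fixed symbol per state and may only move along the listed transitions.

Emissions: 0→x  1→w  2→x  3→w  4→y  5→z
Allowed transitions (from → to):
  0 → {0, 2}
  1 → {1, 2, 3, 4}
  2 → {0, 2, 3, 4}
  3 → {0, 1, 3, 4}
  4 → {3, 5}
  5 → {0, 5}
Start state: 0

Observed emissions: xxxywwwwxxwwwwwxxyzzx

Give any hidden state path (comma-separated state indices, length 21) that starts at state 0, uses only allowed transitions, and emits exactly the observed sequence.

  0: obs=x cand={0,2} pick 0 [start]
  1: obs=x cand={0,2} pick 0 [0->0 ok]
  2: obs=x cand={0,2} pick 2 [0->2 ok]
  3: obs=y cand={4} pick 4 [2->4 ok]
  4: obs=w cand={1,3} pick 3 [4->3 ok]
  5: obs=w cand={1,3} pick 3 [3->3 ok]
  6: obs=w cand={1,3} pick 3 [3->3 ok]
  7: obs=w cand={1,3} pick 1 [3->1 ok]
  8: obs=x cand={0,2} pick 2 [1->2 ok]
  9: obs=x cand={0,2} pick 2 [2->2 ok]
  10: obs=w cand={1,3} pick 3 [2->3 ok]
  11: obs=w cand={1,3} pick 3 [3->3 ok]
  12: obs=w cand={1,3} pick 1 [3->1 ok]
  13: obs=w cand={1,3} pick 1 [1->1 ok]
  14: obs=w cand={1,3} pick 3 [1->3 ok]
  15: obs=x cand={0,2} pick 0 [3->0 ok]
  16: obs=x cand={0,2} pick 2 [0->2 ok]
  17: obs=y cand={4} pick 4 [2->4 ok]
  18: obs=z cand={5} pick 5 [4->5 ok]
  19: obs=z cand={5} pick 5 [5->5 ok]
  20: obs=x cand={0,2} pick 0 [5->0 ok]

0,0,2,4,3,3,3,1,2,2,3,3,1,1,3,0,2,4,5,5,0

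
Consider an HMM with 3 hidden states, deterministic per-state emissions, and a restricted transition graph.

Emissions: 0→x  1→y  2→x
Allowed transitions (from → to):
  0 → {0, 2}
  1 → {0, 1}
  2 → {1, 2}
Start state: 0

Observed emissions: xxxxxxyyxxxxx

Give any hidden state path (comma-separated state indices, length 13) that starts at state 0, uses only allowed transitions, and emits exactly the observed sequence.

0,0,2,2,2,2,1,1,0,0,0,2,2

  pos 0: x in {0,2}, choose 0; start
  pos 1: x in {0,2}, choose 0; 0->0 ok
  pos 2: x in {0,2}, choose 2; 0->2 ok
  pos 3: x in {0,2}, choose 2; 2->2 ok
  pos 4: x in {0,2}, choose 2; 2->2 ok
  pos 5: x in {0,2}, choose 2; 2->2 ok
  pos 6: y in {1}, choose 1; 2->1 ok
  pos 7: y in {1}, choose 1; 1->1 ok
  pos 8: x in {0,2}, choose 0; 1->0 ok
  pos 9: x in {0,2}, choose 0; 0->0 ok
  pos 10: x in {0,2}, choose 0; 0->0 ok
  pos 11: x in {0,2}, choose 2; 0->2 ok
  pos 12: x in {0,2}, choose 2; 2->2 ok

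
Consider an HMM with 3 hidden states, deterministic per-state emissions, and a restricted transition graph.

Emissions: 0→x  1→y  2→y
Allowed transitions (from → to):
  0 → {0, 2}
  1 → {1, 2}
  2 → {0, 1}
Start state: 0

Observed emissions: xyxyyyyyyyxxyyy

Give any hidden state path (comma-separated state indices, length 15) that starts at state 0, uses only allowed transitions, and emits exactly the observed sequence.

0,2,0,2,1,1,1,1,1,2,0,0,2,1,1

  0: obs=x cand={0} pick 0 [start]
  1: obs=y cand={1,2} pick 2 [0->2 ok]
  2: obs=x cand={0} pick 0 [2->0 ok]
  3: obs=y cand={1,2} pick 2 [0->2 ok]
  4: obs=y cand={1,2} pick 1 [2->1 ok]
  5: obs=y cand={1,2} pick 1 [1->1 ok]
  6: obs=y cand={1,2} pick 1 [1->1 ok]
  7: obs=y cand={1,2} pick 1 [1->1 ok]
  8: obs=y cand={1,2} pick 1 [1->1 ok]
  9: obs=y cand={1,2} pick 2 [1->2 ok]
  10: obs=x cand={0} pick 0 [2->0 ok]
  11: obs=x cand={0} pick 0 [0->0 ok]
  12: obs=y cand={1,2} pick 2 [0->2 ok]
  13: obs=y cand={1,2} pick 1 [2->1 ok]
  14: obs=y cand={1,2} pick 1 [1->1 ok]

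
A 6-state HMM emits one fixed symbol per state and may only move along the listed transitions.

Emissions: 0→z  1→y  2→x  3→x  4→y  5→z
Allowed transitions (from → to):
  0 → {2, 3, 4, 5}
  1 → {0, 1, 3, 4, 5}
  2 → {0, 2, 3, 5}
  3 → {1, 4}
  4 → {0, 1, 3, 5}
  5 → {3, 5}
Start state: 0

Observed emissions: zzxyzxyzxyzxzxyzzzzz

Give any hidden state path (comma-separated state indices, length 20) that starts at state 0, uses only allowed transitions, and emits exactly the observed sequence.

0,5,3,4,5,3,4,5,3,4,0,2,0,3,1,5,5,5,5,5

  t0 'z' -> {0,5}, take 0 (start)
  t1 'z' -> {0,5}, take 5 (0->5 ok)
  t2 'x' -> {2,3}, take 3 (5->3 ok)
  t3 'y' -> {1,4}, take 4 (3->4 ok)
  t4 'z' -> {0,5}, take 5 (4->5 ok)
  t5 'x' -> {2,3}, take 3 (5->3 ok)
  t6 'y' -> {1,4}, take 4 (3->4 ok)
  t7 'z' -> {0,5}, take 5 (4->5 ok)
  t8 'x' -> {2,3}, take 3 (5->3 ok)
  t9 'y' -> {1,4}, take 4 (3->4 ok)
  t10 'z' -> {0,5}, take 0 (4->0 ok)
  t11 'x' -> {2,3}, take 2 (0->2 ok)
  t12 'z' -> {0,5}, take 0 (2->0 ok)
  t13 'x' -> {2,3}, take 3 (0->3 ok)
  t14 'y' -> {1,4}, take 1 (3->1 ok)
  t15 'z' -> {0,5}, take 5 (1->5 ok)
  t16 'z' -> {0,5}, take 5 (5->5 ok)
  t17 'z' -> {0,5}, take 5 (5->5 ok)
  t18 'z' -> {0,5}, take 5 (5->5 ok)
  t19 'z' -> {0,5}, take 5 (5->5 ok)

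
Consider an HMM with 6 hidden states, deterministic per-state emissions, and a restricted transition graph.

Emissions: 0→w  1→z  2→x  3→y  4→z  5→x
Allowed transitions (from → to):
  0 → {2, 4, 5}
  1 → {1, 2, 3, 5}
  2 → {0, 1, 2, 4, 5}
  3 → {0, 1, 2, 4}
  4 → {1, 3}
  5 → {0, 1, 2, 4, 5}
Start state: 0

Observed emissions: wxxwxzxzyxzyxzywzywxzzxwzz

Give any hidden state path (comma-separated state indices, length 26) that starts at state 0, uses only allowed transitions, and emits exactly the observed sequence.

  t0 'w' -> {0}, take 0 (start)
  t1 'x' -> {2,5}, take 5 (0->5 ok)
  t2 'x' -> {2,5}, take 2 (5->2 ok)
  t3 'w' -> {0}, take 0 (2->0 ok)
  t4 'x' -> {2,5}, take 2 (0->2 ok)
  t5 'z' -> {1,4}, take 1 (2->1 ok)
  t6 'x' -> {2,5}, take 5 (1->5 ok)
  t7 'z' -> {1,4}, take 4 (5->4 ok)
  t8 'y' -> {3}, take 3 (4->3 ok)
  t9 'x' -> {2,5}, take 2 (3->2 ok)
  t10 'z' -> {1,4}, take 4 (2->4 ok)
  t11 'y' -> {3}, take 3 (4->3 ok)
  t12 'x' -> {2,5}, take 2 (3->2 ok)
  t13 'z' -> {1,4}, take 1 (2->1 ok)
  t14 'y' -> {3}, take 3 (1->3 ok)
  t15 'w' -> {0}, take 0 (3->0 ok)
  t16 'z' -> {1,4}, take 4 (0->4 ok)
  t17 'y' -> {3}, take 3 (4->3 ok)
  t18 'w' -> {0}, take 0 (3->0 ok)
  t19 'x' -> {2,5}, take 2 (0->2 ok)
  t20 'z' -> {1,4}, take 4 (2->4 ok)
  t21 'z' -> {1,4}, take 1 (4->1 ok)
  t22 'x' -> {2,5}, take 5 (1->5 ok)
  t23 'w' -> {0}, take 0 (5->0 ok)
  t24 'z' -> {1,4}, take 4 (0->4 ok)
  t25 'z' -> {1,4}, take 1 (4->1 ok)

0,5,2,0,2,1,5,4,3,2,4,3,2,1,3,0,4,3,0,2,4,1,5,0,4,1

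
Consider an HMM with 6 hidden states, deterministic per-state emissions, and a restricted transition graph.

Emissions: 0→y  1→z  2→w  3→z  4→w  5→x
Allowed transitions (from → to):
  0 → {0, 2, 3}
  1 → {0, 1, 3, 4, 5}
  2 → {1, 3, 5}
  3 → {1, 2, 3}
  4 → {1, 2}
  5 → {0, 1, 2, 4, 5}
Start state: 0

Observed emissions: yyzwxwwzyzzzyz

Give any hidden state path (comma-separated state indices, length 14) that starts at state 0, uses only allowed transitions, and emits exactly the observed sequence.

  t0 'y' -> {0}, take 0 (start)
  t1 'y' -> {0}, take 0 (0->0 ok)
  t2 'z' -> {1,3}, take 3 (0->3 ok)
  t3 'w' -> {2,4}, take 2 (3->2 ok)
  t4 'x' -> {5}, take 5 (2->5 ok)
  t5 'w' -> {2,4}, take 4 (5->4 ok)
  t6 'w' -> {2,4}, take 2 (4->2 ok)
  t7 'z' -> {1,3}, take 1 (2->1 ok)
  t8 'y' -> {0}, take 0 (1->0 ok)
  t9 'z' -> {1,3}, take 3 (0->3 ok)
  t10 'z' -> {1,3}, take 1 (3->1 ok)
  t11 'z' -> {1,3}, take 1 (1->1 ok)
  t12 'y' -> {0}, take 0 (1->0 ok)
  t13 'z' -> {1,3}, take 3 (0->3 ok)

0,0,3,2,5,4,2,1,0,3,1,1,0,3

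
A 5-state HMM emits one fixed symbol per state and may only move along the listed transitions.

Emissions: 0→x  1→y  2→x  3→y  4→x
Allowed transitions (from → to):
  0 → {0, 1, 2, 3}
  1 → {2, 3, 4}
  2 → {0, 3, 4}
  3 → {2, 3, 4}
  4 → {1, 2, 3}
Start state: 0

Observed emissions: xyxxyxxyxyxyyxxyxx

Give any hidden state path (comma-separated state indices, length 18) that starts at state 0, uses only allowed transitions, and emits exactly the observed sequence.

  t0 'x' -> {0,2,4}, take 0 (start)
  t1 'y' -> {1,3}, take 1 (0->1 ok)
  t2 'x' -> {0,2,4}, take 2 (1->2 ok)
  t3 'x' -> {0,2,4}, take 0 (2->0 ok)
  t4 'y' -> {1,3}, take 1 (0->1 ok)
  t5 'x' -> {0,2,4}, take 2 (1->2 ok)
  t6 'x' -> {0,2,4}, take 4 (2->4 ok)
  t7 'y' -> {1,3}, take 1 (4->1 ok)
  t8 'x' -> {0,2,4}, take 4 (1->4 ok)
  t9 'y' -> {1,3}, take 1 (4->1 ok)
  t10 'x' -> {0,2,4}, take 4 (1->4 ok)
  t11 'y' -> {1,3}, take 1 (4->1 ok)
  t12 'y' -> {1,3}, take 3 (1->3 ok)
  t13 'x' -> {0,2,4}, take 4 (3->4 ok)
  t14 'x' -> {0,2,4}, take 2 (4->2 ok)
  t15 'y' -> {1,3}, take 3 (2->3 ok)
  t16 'x' -> {0,2,4}, take 4 (3->4 ok)
  t17 'x' -> {0,2,4}, take 2 (4->2 ok)

0,1,2,0,1,2,4,1,4,1,4,1,3,4,2,3,4,2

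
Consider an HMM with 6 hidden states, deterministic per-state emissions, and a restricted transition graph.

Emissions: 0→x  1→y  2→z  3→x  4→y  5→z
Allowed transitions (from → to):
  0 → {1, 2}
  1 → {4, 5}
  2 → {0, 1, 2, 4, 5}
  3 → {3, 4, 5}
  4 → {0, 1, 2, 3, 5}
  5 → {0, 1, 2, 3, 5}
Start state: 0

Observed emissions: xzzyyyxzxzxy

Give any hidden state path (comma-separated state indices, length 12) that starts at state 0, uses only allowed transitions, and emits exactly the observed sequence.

0,2,2,4,1,4,3,5,3,5,0,1

  0: obs=x cand={0,3} pick 0 [start]
  1: obs=z cand={2,5} pick 2 [0->2 ok]
  2: obs=z cand={2,5} pick 2 [2->2 ok]
  3: obs=y cand={1,4} pick 4 [2->4 ok]
  4: obs=y cand={1,4} pick 1 [4->1 ok]
  5: obs=y cand={1,4} pick 4 [1->4 ok]
  6: obs=x cand={0,3} pick 3 [4->3 ok]
  7: obs=z cand={2,5} pick 5 [3->5 ok]
  8: obs=x cand={0,3} pick 3 [5->3 ok]
  9: obs=z cand={2,5} pick 5 [3->5 ok]
  10: obs=x cand={0,3} pick 0 [5->0 ok]
  11: obs=y cand={1,4} pick 1 [0->1 ok]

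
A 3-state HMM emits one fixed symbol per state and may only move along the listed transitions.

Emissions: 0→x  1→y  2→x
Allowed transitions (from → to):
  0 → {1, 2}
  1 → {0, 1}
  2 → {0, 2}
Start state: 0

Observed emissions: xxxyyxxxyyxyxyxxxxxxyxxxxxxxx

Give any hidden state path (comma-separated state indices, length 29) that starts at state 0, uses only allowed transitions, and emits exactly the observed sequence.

  t0 'x' -> {0,2}, take 0 (start)
  t1 'x' -> {0,2}, take 2 (0->2 ok)
  t2 'x' -> {0,2}, take 0 (2->0 ok)
  t3 'y' -> {1}, take 1 (0->1 ok)
  t4 'y' -> {1}, take 1 (1->1 ok)
  t5 'x' -> {0,2}, take 0 (1->0 ok)
  t6 'x' -> {0,2}, take 2 (0->2 ok)
  t7 'x' -> {0,2}, take 0 (2->0 ok)
  t8 'y' -> {1}, take 1 (0->1 ok)
  t9 'y' -> {1}, take 1 (1->1 ok)
  t10 'x' -> {0,2}, take 0 (1->0 ok)
  t11 'y' -> {1}, take 1 (0->1 ok)
  t12 'x' -> {0,2}, take 0 (1->0 ok)
  t13 'y' -> {1}, take 1 (0->1 ok)
  t14 'x' -> {0,2}, take 0 (1->0 ok)
  t15 'x' -> {0,2}, take 2 (0->2 ok)
  t16 'x' -> {0,2}, take 0 (2->0 ok)
  t17 'x' -> {0,2}, take 2 (0->2 ok)
  t18 'x' -> {0,2}, take 2 (2->2 ok)
  t19 'x' -> {0,2}, take 0 (2->0 ok)
  t20 'y' -> {1}, take 1 (0->1 ok)
  t21 'x' -> {0,2}, take 0 (1->0 ok)
  t22 'x' -> {0,2}, take 2 (0->2 ok)
  t23 'x' -> {0,2}, take 0 (2->0 ok)
  t24 'x' -> {0,2}, take 2 (0->2 ok)
  t25 'x' -> {0,2}, take 2 (2->2 ok)
  t26 'x' -> {0,2}, take 2 (2->2 ok)
  t27 'x' -> {0,2}, take 2 (2->2 ok)
  t28 'x' -> {0,2}, take 2 (2->2 ok)

0,2,0,1,1,0,2,0,1,1,0,1,0,1,0,2,0,2,2,0,1,0,2,0,2,2,2,2,2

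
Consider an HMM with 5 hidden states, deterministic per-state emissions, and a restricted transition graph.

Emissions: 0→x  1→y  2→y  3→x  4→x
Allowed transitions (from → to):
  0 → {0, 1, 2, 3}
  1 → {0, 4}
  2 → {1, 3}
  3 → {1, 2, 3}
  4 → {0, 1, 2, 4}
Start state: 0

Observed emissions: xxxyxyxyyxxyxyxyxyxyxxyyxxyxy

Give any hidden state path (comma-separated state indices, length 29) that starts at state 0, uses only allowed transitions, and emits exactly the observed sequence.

  0: obs=x cand={0,3,4} pick 0 [start]
  1: obs=x cand={0,3,4} pick 0 [0->0 ok]
  2: obs=x cand={0,3,4} pick 0 [0->0 ok]
  3: obs=y cand={1,2} pick 1 [0->1 ok]
  4: obs=x cand={0,3,4} pick 0 [1->0 ok]
  5: obs=y cand={1,2} pick 1 [0->1 ok]
  6: obs=x cand={0,3,4} pick 4 [1->4 ok]
  7: obs=y cand={1,2} pick 2 [4->2 ok]
  8: obs=y cand={1,2} pick 1 [2->1 ok]
  9: obs=x cand={0,3,4} pick 0 [1->0 ok]
  10: obs=x cand={0,3,4} pick 0 [0->0 ok]
  11: obs=y cand={1,2} pick 2 [0->2 ok]
  12: obs=x cand={0,3,4} pick 3 [2->3 ok]
  13: obs=y cand={1,2} pick 1 [3->1 ok]
  14: obs=x cand={0,3,4} pick 4 [1->4 ok]
  15: obs=y cand={1,2} pick 1 [4->1 ok]
  16: obs=x cand={0,3,4} pick 0 [1->0 ok]
  17: obs=y cand={1,2} pick 1 [0->1 ok]
  18: obs=x cand={0,3,4} pick 0 [1->0 ok]
  19: obs=y cand={1,2} pick 2 [0->2 ok]
  20: obs=x cand={0,3,4} pick 3 [2->3 ok]
  21: obs=x cand={0,3,4} pick 3 [3->3 ok]
  22: obs=y cand={1,2} pick 2 [3->2 ok]
  23: obs=y cand={1,2} pick 1 [2->1 ok]
  24: obs=x cand={0,3,4} pick 0 [1->0 ok]
  25: obs=x cand={0,3,4} pick 3 [0->3 ok]
  26: obs=y cand={1,2} pick 1 [3->1 ok]
  27: obs=x cand={0,3,4} pick 0 [1->0 ok]
  28: obs=y cand={1,2} pick 1 [0->1 ok]

0,0,0,1,0,1,4,2,1,0,0,2,3,1,4,1,0,1,0,2,3,3,2,1,0,3,1,0,1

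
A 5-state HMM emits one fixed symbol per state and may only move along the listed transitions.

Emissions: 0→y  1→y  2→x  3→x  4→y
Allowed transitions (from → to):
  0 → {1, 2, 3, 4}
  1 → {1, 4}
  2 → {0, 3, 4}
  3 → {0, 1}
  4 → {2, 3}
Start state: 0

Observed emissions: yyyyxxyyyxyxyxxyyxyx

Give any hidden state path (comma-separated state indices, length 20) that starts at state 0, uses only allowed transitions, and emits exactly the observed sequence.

  [0] y  {0,1,4}  => 0  start
  [1] y  {0,1,4}  => 1  0->1 ok
  [2] y  {0,1,4}  => 1  1->1 ok
  [3] y  {0,1,4}  => 4  1->4 ok
  [4] x  {2,3}  => 2  4->2 ok
  [5] x  {2,3}  => 3  2->3 ok
  [6] y  {0,1,4}  => 0  3->0 ok
  [7] y  {0,1,4}  => 1  0->1 ok
  [8] y  {0,1,4}  => 4  1->4 ok
  [9] x  {2,3}  => 2  4->2 ok
  [10] y  {0,1,4}  => 0  2->0 ok
  [11] x  {2,3}  => 2  0->2 ok
  [12] y  {0,1,4}  => 4  2->4 ok
  [13] x  {2,3}  => 2  4->2 ok
  [14] x  {2,3}  => 3  2->3 ok
  [15] y  {0,1,4}  => 0  3->0 ok
  [16] y  {0,1,4}  => 4  0->4 ok
  [17] x  {2,3}  => 2  4->2 ok
  [18] y  {0,1,4}  => 4  2->4 ok
  [19] x  {2,3}  => 2  4->2 ok

0,1,1,4,2,3,0,1,4,2,0,2,4,2,3,0,4,2,4,2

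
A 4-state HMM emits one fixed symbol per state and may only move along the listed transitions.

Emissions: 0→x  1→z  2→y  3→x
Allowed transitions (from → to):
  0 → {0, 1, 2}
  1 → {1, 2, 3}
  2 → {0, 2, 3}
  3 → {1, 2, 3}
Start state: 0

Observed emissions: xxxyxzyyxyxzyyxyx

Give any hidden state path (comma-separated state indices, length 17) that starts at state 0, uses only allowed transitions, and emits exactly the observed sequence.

0,0,0,2,3,1,2,2,3,2,3,1,2,2,0,2,3

  pos 0: x in {0,3}, choose 0; start
  pos 1: x in {0,3}, choose 0; 0->0 ok
  pos 2: x in {0,3}, choose 0; 0->0 ok
  pos 3: y in {2}, choose 2; 0->2 ok
  pos 4: x in {0,3}, choose 3; 2->3 ok
  pos 5: z in {1}, choose 1; 3->1 ok
  pos 6: y in {2}, choose 2; 1->2 ok
  pos 7: y in {2}, choose 2; 2->2 ok
  pos 8: x in {0,3}, choose 3; 2->3 ok
  pos 9: y in {2}, choose 2; 3->2 ok
  pos 10: x in {0,3}, choose 3; 2->3 ok
  pos 11: z in {1}, choose 1; 3->1 ok
  pos 12: y in {2}, choose 2; 1->2 ok
  pos 13: y in {2}, choose 2; 2->2 ok
  pos 14: x in {0,3}, choose 0; 2->0 ok
  pos 15: y in {2}, choose 2; 0->2 ok
  pos 16: x in {0,3}, choose 3; 2->3 ok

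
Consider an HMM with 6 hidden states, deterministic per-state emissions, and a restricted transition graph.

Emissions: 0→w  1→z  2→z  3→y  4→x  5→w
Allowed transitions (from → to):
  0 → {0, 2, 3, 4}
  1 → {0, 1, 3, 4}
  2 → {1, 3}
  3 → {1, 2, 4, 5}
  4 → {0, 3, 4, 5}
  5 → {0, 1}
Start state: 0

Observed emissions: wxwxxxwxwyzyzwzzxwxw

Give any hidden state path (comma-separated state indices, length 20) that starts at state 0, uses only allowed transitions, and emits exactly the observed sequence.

0,4,0,4,4,4,0,4,0,3,2,3,1,0,2,1,4,0,4,5

  [0] w  {0,5}  => 0  start
  [1] x  {4}  => 4  0->4 ok
  [2] w  {0,5}  => 0  4->0 ok
  [3] x  {4}  => 4  0->4 ok
  [4] x  {4}  => 4  4->4 ok
  [5] x  {4}  => 4  4->4 ok
  [6] w  {0,5}  => 0  4->0 ok
  [7] x  {4}  => 4  0->4 ok
  [8] w  {0,5}  => 0  4->0 ok
  [9] y  {3}  => 3  0->3 ok
  [10] z  {1,2}  => 2  3->2 ok
  [11] y  {3}  => 3  2->3 ok
  [12] z  {1,2}  => 1  3->1 ok
  [13] w  {0,5}  => 0  1->0 ok
  [14] z  {1,2}  => 2  0->2 ok
  [15] z  {1,2}  => 1  2->1 ok
  [16] x  {4}  => 4  1->4 ok
  [17] w  {0,5}  => 0  4->0 ok
  [18] x  {4}  => 4  0->4 ok
  [19] w  {0,5}  => 5  4->5 ok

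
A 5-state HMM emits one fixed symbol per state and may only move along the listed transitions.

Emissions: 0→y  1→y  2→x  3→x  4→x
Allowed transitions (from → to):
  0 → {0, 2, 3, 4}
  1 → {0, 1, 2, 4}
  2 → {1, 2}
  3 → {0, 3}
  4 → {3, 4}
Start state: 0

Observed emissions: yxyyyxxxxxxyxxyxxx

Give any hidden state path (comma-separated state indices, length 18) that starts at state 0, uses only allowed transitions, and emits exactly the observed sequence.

0,3,0,0,0,4,4,4,3,3,3,0,2,2,1,4,3,3

  pos 0: y in {0,1}, choose 0; start
  pos 1: x in {2,3,4}, choose 3; 0->3 ok
  pos 2: y in {0,1}, choose 0; 3->0 ok
  pos 3: y in {0,1}, choose 0; 0->0 ok
  pos 4: y in {0,1}, choose 0; 0->0 ok
  pos 5: x in {2,3,4}, choose 4; 0->4 ok
  pos 6: x in {2,3,4}, choose 4; 4->4 ok
  pos 7: x in {2,3,4}, choose 4; 4->4 ok
  pos 8: x in {2,3,4}, choose 3; 4->3 ok
  pos 9: x in {2,3,4}, choose 3; 3->3 ok
  pos 10: x in {2,3,4}, choose 3; 3->3 ok
  pos 11: y in {0,1}, choose 0; 3->0 ok
  pos 12: x in {2,3,4}, choose 2; 0->2 ok
  pos 13: x in {2,3,4}, choose 2; 2->2 ok
  pos 14: y in {0,1}, choose 1; 2->1 ok
  pos 15: x in {2,3,4}, choose 4; 1->4 ok
  pos 16: x in {2,3,4}, choose 3; 4->3 ok
  pos 17: x in {2,3,4}, choose 3; 3->3 ok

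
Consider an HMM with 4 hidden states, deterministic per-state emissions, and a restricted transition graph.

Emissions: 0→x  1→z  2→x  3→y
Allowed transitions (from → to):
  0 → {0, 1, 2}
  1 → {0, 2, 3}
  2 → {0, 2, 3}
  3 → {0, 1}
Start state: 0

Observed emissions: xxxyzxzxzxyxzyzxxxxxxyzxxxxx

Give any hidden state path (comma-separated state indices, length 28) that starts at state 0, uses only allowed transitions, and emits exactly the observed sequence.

  0: obs=x cand={0,2} pick 0 [start]
  1: obs=x cand={0,2} pick 2 [0->2 ok]
  2: obs=x cand={0,2} pick 2 [2->2 ok]
  3: obs=y cand={3} pick 3 [2->3 ok]
  4: obs=z cand={1} pick 1 [3->1 ok]
  5: obs=x cand={0,2} pick 0 [1->0 ok]
  6: obs=z cand={1} pick 1 [0->1 ok]
  7: obs=x cand={0,2} pick 0 [1->0 ok]
  8: obs=z cand={1} pick 1 [0->1 ok]
  9: obs=x cand={0,2} pick 2 [1->2 ok]
  10: obs=y cand={3} pick 3 [2->3 ok]
  11: obs=x cand={0,2} pick 0 [3->0 ok]
  12: obs=z cand={1} pick 1 [0->1 ok]
  13: obs=y cand={3} pick 3 [1->3 ok]
  14: obs=z cand={1} pick 1 [3->1 ok]
  15: obs=x cand={0,2} pick 2 [1->2 ok]
  16: obs=x cand={0,2} pick 2 [2->2 ok]
  17: obs=x cand={0,2} pick 0 [2->0 ok]
  18: obs=x cand={0,2} pick 0 [0->0 ok]
  19: obs=x cand={0,2} pick 2 [0->2 ok]
  20: obs=x cand={0,2} pick 2 [2->2 ok]
  21: obs=y cand={3} pick 3 [2->3 ok]
  22: obs=z cand={1} pick 1 [3->1 ok]
  23: obs=x cand={0,2} pick 0 [1->0 ok]
  24: obs=x cand={0,2} pick 0 [0->0 ok]
  25: obs=x cand={0,2} pick 2 [0->2 ok]
  26: obs=x cand={0,2} pick 0 [2->0 ok]
  27: obs=x cand={0,2} pick 0 [0->0 ok]

0,2,2,3,1,0,1,0,1,2,3,0,1,3,1,2,2,0,0,2,2,3,1,0,0,2,0,0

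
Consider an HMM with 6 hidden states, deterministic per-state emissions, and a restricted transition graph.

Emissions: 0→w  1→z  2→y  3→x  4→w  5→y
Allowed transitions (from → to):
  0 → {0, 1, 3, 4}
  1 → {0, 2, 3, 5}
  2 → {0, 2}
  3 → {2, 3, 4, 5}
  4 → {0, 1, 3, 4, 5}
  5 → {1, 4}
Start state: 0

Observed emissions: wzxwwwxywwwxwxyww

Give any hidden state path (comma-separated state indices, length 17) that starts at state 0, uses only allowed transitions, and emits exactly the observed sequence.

0,1,3,4,4,4,3,2,0,4,4,3,4,3,5,4,4

  [0] w  {0,4}  => 0  start
  [1] z  {1}  => 1  0->1 ok
  [2] x  {3}  => 3  1->3 ok
  [3] w  {0,4}  => 4  3->4 ok
  [4] w  {0,4}  => 4  4->4 ok
  [5] w  {0,4}  => 4  4->4 ok
  [6] x  {3}  => 3  4->3 ok
  [7] y  {2,5}  => 2  3->2 ok
  [8] w  {0,4}  => 0  2->0 ok
  [9] w  {0,4}  => 4  0->4 ok
  [10] w  {0,4}  => 4  4->4 ok
  [11] x  {3}  => 3  4->3 ok
  [12] w  {0,4}  => 4  3->4 ok
  [13] x  {3}  => 3  4->3 ok
  [14] y  {2,5}  => 5  3->5 ok
  [15] w  {0,4}  => 4  5->4 ok
  [16] w  {0,4}  => 4  4->4 ok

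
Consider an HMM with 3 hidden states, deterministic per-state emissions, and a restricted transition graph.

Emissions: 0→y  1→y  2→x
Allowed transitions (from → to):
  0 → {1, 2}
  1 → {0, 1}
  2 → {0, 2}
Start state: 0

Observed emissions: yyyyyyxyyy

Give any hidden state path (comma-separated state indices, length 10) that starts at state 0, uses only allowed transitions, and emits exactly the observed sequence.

0,1,1,0,1,0,2,0,1,1

  pos 0: y in {0,1}, choose 0; start
  pos 1: y in {0,1}, choose 1; 0->1 ok
  pos 2: y in {0,1}, choose 1; 1->1 ok
  pos 3: y in {0,1}, choose 0; 1->0 ok
  pos 4: y in {0,1}, choose 1; 0->1 ok
  pos 5: y in {0,1}, choose 0; 1->0 ok
  pos 6: x in {2}, choose 2; 0->2 ok
  pos 7: y in {0,1}, choose 0; 2->0 ok
  pos 8: y in {0,1}, choose 1; 0->1 ok
  pos 9: y in {0,1}, choose 1; 1->1 ok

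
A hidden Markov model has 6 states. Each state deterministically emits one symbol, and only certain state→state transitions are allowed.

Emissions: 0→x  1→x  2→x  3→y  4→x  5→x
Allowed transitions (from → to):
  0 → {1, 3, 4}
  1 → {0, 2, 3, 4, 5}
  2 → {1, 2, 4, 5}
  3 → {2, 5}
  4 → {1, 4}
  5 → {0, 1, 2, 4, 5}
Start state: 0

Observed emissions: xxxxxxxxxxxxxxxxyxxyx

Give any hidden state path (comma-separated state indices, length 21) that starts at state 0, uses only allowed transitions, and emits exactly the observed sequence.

0,1,4,4,4,4,1,5,0,1,5,5,2,5,1,0,3,2,1,3,5

  [0] x  {0,1,2,4,5}  => 0  start
  [1] x  {0,1,2,4,5}  => 1  0->1 ok
  [2] x  {0,1,2,4,5}  => 4  1->4 ok
  [3] x  {0,1,2,4,5}  => 4  4->4 ok
  [4] x  {0,1,2,4,5}  => 4  4->4 ok
  [5] x  {0,1,2,4,5}  => 4  4->4 ok
  [6] x  {0,1,2,4,5}  => 1  4->1 ok
  [7] x  {0,1,2,4,5}  => 5  1->5 ok
  [8] x  {0,1,2,4,5}  => 0  5->0 ok
  [9] x  {0,1,2,4,5}  => 1  0->1 ok
  [10] x  {0,1,2,4,5}  => 5  1->5 ok
  [11] x  {0,1,2,4,5}  => 5  5->5 ok
  [12] x  {0,1,2,4,5}  => 2  5->2 ok
  [13] x  {0,1,2,4,5}  => 5  2->5 ok
  [14] x  {0,1,2,4,5}  => 1  5->1 ok
  [15] x  {0,1,2,4,5}  => 0  1->0 ok
  [16] y  {3}  => 3  0->3 ok
  [17] x  {0,1,2,4,5}  => 2  3->2 ok
  [18] x  {0,1,2,4,5}  => 1  2->1 ok
  [19] y  {3}  => 3  1->3 ok
  [20] x  {0,1,2,4,5}  => 5  3->5 ok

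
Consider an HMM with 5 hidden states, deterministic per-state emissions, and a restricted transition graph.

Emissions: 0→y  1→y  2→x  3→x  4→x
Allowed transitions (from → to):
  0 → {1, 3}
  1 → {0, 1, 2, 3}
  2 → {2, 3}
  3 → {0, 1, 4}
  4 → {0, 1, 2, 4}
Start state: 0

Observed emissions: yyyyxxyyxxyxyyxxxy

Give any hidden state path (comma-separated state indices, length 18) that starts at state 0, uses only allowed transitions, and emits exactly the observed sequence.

0,1,1,0,3,4,0,1,3,4,0,3,0,1,2,3,4,0

  [0] y  {0,1}  => 0  start
  [1] y  {0,1}  => 1  0->1 ok
  [2] y  {0,1}  => 1  1->1 ok
  [3] y  {0,1}  => 0  1->0 ok
  [4] x  {2,3,4}  => 3  0->3 ok
  [5] x  {2,3,4}  => 4  3->4 ok
  [6] y  {0,1}  => 0  4->0 ok
  [7] y  {0,1}  => 1  0->1 ok
  [8] x  {2,3,4}  => 3  1->3 ok
  [9] x  {2,3,4}  => 4  3->4 ok
  [10] y  {0,1}  => 0  4->0 ok
  [11] x  {2,3,4}  => 3  0->3 ok
  [12] y  {0,1}  => 0  3->0 ok
  [13] y  {0,1}  => 1  0->1 ok
  [14] x  {2,3,4}  => 2  1->2 ok
  [15] x  {2,3,4}  => 3  2->3 ok
  [16] x  {2,3,4}  => 4  3->4 ok
  [17] y  {0,1}  => 0  4->0 ok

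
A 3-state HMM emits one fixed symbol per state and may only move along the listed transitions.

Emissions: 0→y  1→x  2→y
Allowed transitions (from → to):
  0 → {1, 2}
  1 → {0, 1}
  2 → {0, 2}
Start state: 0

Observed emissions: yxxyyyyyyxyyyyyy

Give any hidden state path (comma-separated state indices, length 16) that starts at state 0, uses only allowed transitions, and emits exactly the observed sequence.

  [0] y  {0,2}  => 0  start
  [1] x  {1}  => 1  0->1 ok
  [2] x  {1}  => 1  1->1 ok
  [3] y  {0,2}  => 0  1->0 ok
  [4] y  {0,2}  => 2  0->2 ok
  [5] y  {0,2}  => 0  2->0 ok
  [6] y  {0,2}  => 2  0->2 ok
  [7] y  {0,2}  => 2  2->2 ok
  [8] y  {0,2}  => 0  2->0 ok
  [9] x  {1}  => 1  0->1 ok
  [10] y  {0,2}  => 0  1->0 ok
  [11] y  {0,2}  => 2  0->2 ok
  [12] y  {0,2}  => 2  2->2 ok
  [13] y  {0,2}  => 0  2->0 ok
  [14] y  {0,2}  => 2  0->2 ok
  [15] y  {0,2}  => 2  2->2 ok

0,1,1,0,2,0,2,2,0,1,0,2,2,0,2,2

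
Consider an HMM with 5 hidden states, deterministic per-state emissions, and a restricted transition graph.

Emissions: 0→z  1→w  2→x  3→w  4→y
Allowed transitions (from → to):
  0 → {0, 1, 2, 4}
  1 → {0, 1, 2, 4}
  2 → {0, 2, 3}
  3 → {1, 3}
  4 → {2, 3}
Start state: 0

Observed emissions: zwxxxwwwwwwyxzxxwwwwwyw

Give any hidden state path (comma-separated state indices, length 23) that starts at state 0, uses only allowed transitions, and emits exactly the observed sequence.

0,1,2,2,2,3,3,3,3,1,1,4,2,0,2,2,3,3,3,3,1,4,3

  pos 0: z in {0}, choose 0; start
  pos 1: w in {1,3}, choose 1; 0->1 ok
  pos 2: x in {2}, choose 2; 1->2 ok
  pos 3: x in {2}, choose 2; 2->2 ok
  pos 4: x in {2}, choose 2; 2->2 ok
  pos 5: w in {1,3}, choose 3; 2->3 ok
  pos 6: w in {1,3}, choose 3; 3->3 ok
  pos 7: w in {1,3}, choose 3; 3->3 ok
  pos 8: w in {1,3}, choose 3; 3->3 ok
  pos 9: w in {1,3}, choose 1; 3->1 ok
  pos 10: w in {1,3}, choose 1; 1->1 ok
  pos 11: y in {4}, choose 4; 1->4 ok
  pos 12: x in {2}, choose 2; 4->2 ok
  pos 13: z in {0}, choose 0; 2->0 ok
  pos 14: x in {2}, choose 2; 0->2 ok
  pos 15: x in {2}, choose 2; 2->2 ok
  pos 16: w in {1,3}, choose 3; 2->3 ok
  pos 17: w in {1,3}, choose 3; 3->3 ok
  pos 18: w in {1,3}, choose 3; 3->3 ok
  pos 19: w in {1,3}, choose 3; 3->3 ok
  pos 20: w in {1,3}, choose 1; 3->1 ok
  pos 21: y in {4}, choose 4; 1->4 ok
  pos 22: w in {1,3}, choose 3; 4->3 ok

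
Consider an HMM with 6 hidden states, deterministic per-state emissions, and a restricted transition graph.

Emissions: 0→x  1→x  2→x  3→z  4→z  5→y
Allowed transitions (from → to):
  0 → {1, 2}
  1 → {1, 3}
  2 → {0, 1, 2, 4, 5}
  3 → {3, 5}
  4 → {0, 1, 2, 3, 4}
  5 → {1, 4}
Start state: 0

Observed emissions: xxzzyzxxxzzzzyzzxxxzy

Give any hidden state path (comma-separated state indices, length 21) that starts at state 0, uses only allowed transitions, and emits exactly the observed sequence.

0,1,3,3,5,4,0,2,1,3,3,3,3,5,4,4,2,1,1,3,5

  0: obs=x cand={0,1,2} pick 0 [start]
  1: obs=x cand={0,1,2} pick 1 [0->1 ok]
  2: obs=z cand={3,4} pick 3 [1->3 ok]
  3: obs=z cand={3,4} pick 3 [3->3 ok]
  4: obs=y cand={5} pick 5 [3->5 ok]
  5: obs=z cand={3,4} pick 4 [5->4 ok]
  6: obs=x cand={0,1,2} pick 0 [4->0 ok]
  7: obs=x cand={0,1,2} pick 2 [0->2 ok]
  8: obs=x cand={0,1,2} pick 1 [2->1 ok]
  9: obs=z cand={3,4} pick 3 [1->3 ok]
  10: obs=z cand={3,4} pick 3 [3->3 ok]
  11: obs=z cand={3,4} pick 3 [3->3 ok]
  12: obs=z cand={3,4} pick 3 [3->3 ok]
  13: obs=y cand={5} pick 5 [3->5 ok]
  14: obs=z cand={3,4} pick 4 [5->4 ok]
  15: obs=z cand={3,4} pick 4 [4->4 ok]
  16: obs=x cand={0,1,2} pick 2 [4->2 ok]
  17: obs=x cand={0,1,2} pick 1 [2->1 ok]
  18: obs=x cand={0,1,2} pick 1 [1->1 ok]
  19: obs=z cand={3,4} pick 3 [1->3 ok]
  20: obs=y cand={5} pick 5 [3->5 ok]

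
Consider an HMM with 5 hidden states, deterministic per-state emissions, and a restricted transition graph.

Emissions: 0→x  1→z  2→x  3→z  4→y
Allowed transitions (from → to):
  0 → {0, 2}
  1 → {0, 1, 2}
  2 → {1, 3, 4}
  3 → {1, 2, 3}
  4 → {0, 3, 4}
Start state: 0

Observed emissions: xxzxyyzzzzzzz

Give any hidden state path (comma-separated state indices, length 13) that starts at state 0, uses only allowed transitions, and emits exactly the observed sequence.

0,2,3,2,4,4,3,3,3,3,1,1,1

  t0 'x' -> {0,2}, take 0 (start)
  t1 'x' -> {0,2}, take 2 (0->2 ok)
  t2 'z' -> {1,3}, take 3 (2->3 ok)
  t3 'x' -> {0,2}, take 2 (3->2 ok)
  t4 'y' -> {4}, take 4 (2->4 ok)
  t5 'y' -> {4}, take 4 (4->4 ok)
  t6 'z' -> {1,3}, take 3 (4->3 ok)
  t7 'z' -> {1,3}, take 3 (3->3 ok)
  t8 'z' -> {1,3}, take 3 (3->3 ok)
  t9 'z' -> {1,3}, take 3 (3->3 ok)
  t10 'z' -> {1,3}, take 1 (3->1 ok)
  t11 'z' -> {1,3}, take 1 (1->1 ok)
  t12 'z' -> {1,3}, take 1 (1->1 ok)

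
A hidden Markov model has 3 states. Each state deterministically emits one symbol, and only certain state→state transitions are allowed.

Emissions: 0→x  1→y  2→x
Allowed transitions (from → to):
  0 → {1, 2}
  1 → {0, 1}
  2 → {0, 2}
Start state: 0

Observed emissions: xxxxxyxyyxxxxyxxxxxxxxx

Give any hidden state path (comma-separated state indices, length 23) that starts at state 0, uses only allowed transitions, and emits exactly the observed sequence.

  pos 0: x in {0,2}, choose 0; start
  pos 1: x in {0,2}, choose 2; 0->2 ok
  pos 2: x in {0,2}, choose 2; 2->2 ok
  pos 3: x in {0,2}, choose 2; 2->2 ok
  pos 4: x in {0,2}, choose 0; 2->0 ok
  pos 5: y in {1}, choose 1; 0->1 ok
  pos 6: x in {0,2}, choose 0; 1->0 ok
  pos 7: y in {1}, choose 1; 0->1 ok
  pos 8: y in {1}, choose 1; 1->1 ok
  pos 9: x in {0,2}, choose 0; 1->0 ok
  pos 10: x in {0,2}, choose 2; 0->2 ok
  pos 11: x in {0,2}, choose 2; 2->2 ok
  pos 12: x in {0,2}, choose 0; 2->0 ok
  pos 13: y in {1}, choose 1; 0->1 ok
  pos 14: x in {0,2}, choose 0; 1->0 ok
  pos 15: x in {0,2}, choose 2; 0->2 ok
  pos 16: x in {0,2}, choose 2; 2->2 ok
  pos 17: x in {0,2}, choose 2; 2->2 ok
  pos 18: x in {0,2}, choose 0; 2->0 ok
  pos 19: x in {0,2}, choose 2; 0->2 ok
  pos 20: x in {0,2}, choose 0; 2->0 ok
  pos 21: x in {0,2}, choose 2; 0->2 ok
  pos 22: x in {0,2}, choose 2; 2->2 ok

0,2,2,2,0,1,0,1,1,0,2,2,0,1,0,2,2,2,0,2,0,2,2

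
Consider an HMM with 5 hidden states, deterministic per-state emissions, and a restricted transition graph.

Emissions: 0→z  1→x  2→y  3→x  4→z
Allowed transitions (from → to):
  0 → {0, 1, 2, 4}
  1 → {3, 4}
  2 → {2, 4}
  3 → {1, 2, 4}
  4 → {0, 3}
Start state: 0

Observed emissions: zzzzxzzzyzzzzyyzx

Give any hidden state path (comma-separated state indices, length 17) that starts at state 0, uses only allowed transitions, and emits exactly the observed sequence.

  0: obs=z cand={0,4} pick 0 [start]
  1: obs=z cand={0,4} pick 0 [0->0 ok]
  2: obs=z cand={0,4} pick 0 [0->0 ok]
  3: obs=z cand={0,4} pick 0 [0->0 ok]
  4: obs=x cand={1,3} pick 1 [0->1 ok]
  5: obs=z cand={0,4} pick 4 [1->4 ok]
  6: obs=z cand={0,4} pick 0 [4->0 ok]
  7: obs=z cand={0,4} pick 0 [0->0 ok]
  8: obs=y cand={2} pick 2 [0->2 ok]
  9: obs=z cand={0,4} pick 4 [2->4 ok]
  10: obs=z cand={0,4} pick 0 [4->0 ok]
  11: obs=z cand={0,4} pick 4 [0->4 ok]
  12: obs=z cand={0,4} pick 0 [4->0 ok]
  13: obs=y cand={2} pick 2 [0->2 ok]
  14: obs=y cand={2} pick 2 [2->2 ok]
  15: obs=z cand={0,4} pick 4 [2->4 ok]
  16: obs=x cand={1,3} pick 3 [4->3 ok]

0,0,0,0,1,4,0,0,2,4,0,4,0,2,2,4,3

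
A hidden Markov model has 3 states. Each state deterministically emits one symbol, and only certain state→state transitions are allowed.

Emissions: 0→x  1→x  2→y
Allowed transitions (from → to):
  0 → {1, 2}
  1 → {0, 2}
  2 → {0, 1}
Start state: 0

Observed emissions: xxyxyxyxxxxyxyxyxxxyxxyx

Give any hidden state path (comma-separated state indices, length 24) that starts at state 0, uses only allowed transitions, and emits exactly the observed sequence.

  [0] x  {0,1}  => 0  start
  [1] x  {0,1}  => 1  0->1 ok
  [2] y  {2}  => 2  1->2 ok
  [3] x  {0,1}  => 1  2->1 ok
  [4] y  {2}  => 2  1->2 ok
  [5] x  {0,1}  => 1  2->1 ok
  [6] y  {2}  => 2  1->2 ok
  [7] x  {0,1}  => 0  2->0 ok
  [8] x  {0,1}  => 1  0->1 ok
  [9] x  {0,1}  => 0  1->0 ok
  [10] x  {0,1}  => 1  0->1 ok
  [11] y  {2}  => 2  1->2 ok
  [12] x  {0,1}  => 1  2->1 ok
  [13] y  {2}  => 2  1->2 ok
  [14] x  {0,1}  => 0  2->0 ok
  [15] y  {2}  => 2  0->2 ok
  [16] x  {0,1}  => 1  2->1 ok
  [17] x  {0,1}  => 0  1->0 ok
  [18] x  {0,1}  => 1  0->1 ok
  [19] y  {2}  => 2  1->2 ok
  [20] x  {0,1}  => 0  2->0 ok
  [21] x  {0,1}  => 1  0->1 ok
  [22] y  {2}  => 2  1->2 ok
  [23] x  {0,1}  => 1  2->1 ok

0,1,2,1,2,1,2,0,1,0,1,2,1,2,0,2,1,0,1,2,0,1,2,1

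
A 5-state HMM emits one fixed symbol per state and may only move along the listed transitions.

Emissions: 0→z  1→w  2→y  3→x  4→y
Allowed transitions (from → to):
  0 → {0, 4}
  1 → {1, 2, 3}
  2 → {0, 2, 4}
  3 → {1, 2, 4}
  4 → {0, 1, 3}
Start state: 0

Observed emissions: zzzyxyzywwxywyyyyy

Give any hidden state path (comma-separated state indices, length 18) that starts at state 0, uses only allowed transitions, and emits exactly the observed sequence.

0,0,0,4,3,2,0,4,1,1,3,4,1,2,2,2,2,4

  [0] z  {0}  => 0  start
  [1] z  {0}  => 0  0->0 ok
  [2] z  {0}  => 0  0->0 ok
  [3] y  {2,4}  => 4  0->4 ok
  [4] x  {3}  => 3  4->3 ok
  [5] y  {2,4}  => 2  3->2 ok
  [6] z  {0}  => 0  2->0 ok
  [7] y  {2,4}  => 4  0->4 ok
  [8] w  {1}  => 1  4->1 ok
  [9] w  {1}  => 1  1->1 ok
  [10] x  {3}  => 3  1->3 ok
  [11] y  {2,4}  => 4  3->4 ok
  [12] w  {1}  => 1  4->1 ok
  [13] y  {2,4}  => 2  1->2 ok
  [14] y  {2,4}  => 2  2->2 ok
  [15] y  {2,4}  => 2  2->2 ok
  [16] y  {2,4}  => 2  2->2 ok
  [17] y  {2,4}  => 4  2->4 ok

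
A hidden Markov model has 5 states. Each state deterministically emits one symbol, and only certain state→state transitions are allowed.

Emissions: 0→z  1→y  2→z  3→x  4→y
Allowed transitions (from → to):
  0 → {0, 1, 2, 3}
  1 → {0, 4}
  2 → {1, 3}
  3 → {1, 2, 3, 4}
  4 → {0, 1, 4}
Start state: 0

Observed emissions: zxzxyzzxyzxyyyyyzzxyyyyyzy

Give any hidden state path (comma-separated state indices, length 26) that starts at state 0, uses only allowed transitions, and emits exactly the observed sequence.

  0: obs=z cand={0,2} pick 0 [start]
  1: obs=x cand={3} pick 3 [0->3 ok]
  2: obs=z cand={0,2} pick 2 [3->2 ok]
  3: obs=x cand={3} pick 3 [2->3 ok]
  4: obs=y cand={1,4} pick 1 [3->1 ok]
  5: obs=z cand={0,2} pick 0 [1->0 ok]
  6: obs=z cand={0,2} pick 2 [0->2 ok]
  7: obs=x cand={3} pick 3 [2->3 ok]
  8: obs=y cand={1,4} pick 4 [3->4 ok]
  9: obs=z cand={0,2} pick 0 [4->0 ok]
  10: obs=x cand={3} pick 3 [0->3 ok]
  11: obs=y cand={1,4} pick 1 [3->1 ok]
  12: obs=y cand={1,4} pick 4 [1->4 ok]
  13: obs=y cand={1,4} pick 1 [4->1 ok]
  14: obs=y cand={1,4} pick 4 [1->4 ok]
  15: obs=y cand={1,4} pick 1 [4->1 ok]
  16: obs=z cand={0,2} pick 0 [1->0 ok]
  17: obs=z cand={0,2} pick 2 [0->2 ok]
  18: obs=x cand={3} pick 3 [2->3 ok]
  19: obs=y cand={1,4} pick 1 [3->1 ok]
  20: obs=y cand={1,4} pick 4 [1->4 ok]
  21: obs=y cand={1,4} pick 1 [4->1 ok]
  22: obs=y cand={1,4} pick 4 [1->4 ok]
  23: obs=y cand={1,4} pick 1 [4->1 ok]
  24: obs=z cand={0,2} pick 0 [1->0 ok]
  25: obs=y cand={1,4} pick 1 [0->1 ok]

0,3,2,3,1,0,2,3,4,0,3,1,4,1,4,1,0,2,3,1,4,1,4,1,0,1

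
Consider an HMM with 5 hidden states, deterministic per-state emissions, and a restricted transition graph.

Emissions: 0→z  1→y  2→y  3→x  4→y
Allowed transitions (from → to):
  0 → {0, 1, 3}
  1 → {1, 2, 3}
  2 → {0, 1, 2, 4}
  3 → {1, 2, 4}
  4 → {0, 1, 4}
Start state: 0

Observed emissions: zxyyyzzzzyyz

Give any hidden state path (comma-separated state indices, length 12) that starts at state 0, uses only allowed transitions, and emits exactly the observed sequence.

  t0 'z' -> {0}, take 0 (start)
  t1 'x' -> {3}, take 3 (0->3 ok)
  t2 'y' -> {1,2,4}, take 2 (3->2 ok)
  t3 'y' -> {1,2,4}, take 2 (2->2 ok)
  t4 'y' -> {1,2,4}, take 4 (2->4 ok)
  t5 'z' -> {0}, take 0 (4->0 ok)
  t6 'z' -> {0}, take 0 (0->0 ok)
  t7 'z' -> {0}, take 0 (0->0 ok)
  t8 'z' -> {0}, take 0 (0->0 ok)
  t9 'y' -> {1,2,4}, take 1 (0->1 ok)
  t10 'y' -> {1,2,4}, take 2 (1->2 ok)
  t11 'z' -> {0}, take 0 (2->0 ok)

0,3,2,2,4,0,0,0,0,1,2,0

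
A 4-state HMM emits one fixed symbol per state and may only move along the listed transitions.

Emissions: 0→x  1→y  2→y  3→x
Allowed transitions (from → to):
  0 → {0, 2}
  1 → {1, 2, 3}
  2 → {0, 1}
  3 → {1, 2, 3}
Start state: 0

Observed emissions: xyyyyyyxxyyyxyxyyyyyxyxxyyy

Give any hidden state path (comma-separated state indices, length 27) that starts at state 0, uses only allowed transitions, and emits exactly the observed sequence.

  pos 0: x in {0,3}, choose 0; start
  pos 1: y in {1,2}, choose 2; 0->2 ok
  pos 2: y in {1,2}, choose 1; 2->1 ok
  pos 3: y in {1,2}, choose 2; 1->2 ok
  pos 4: y in {1,2}, choose 1; 2->1 ok
  pos 5: y in {1,2}, choose 2; 1->2 ok
  pos 6: y in {1,2}, choose 1; 2->1 ok
  pos 7: x in {0,3}, choose 3; 1->3 ok
  pos 8: x in {0,3}, choose 3; 3->3 ok
  pos 9: y in {1,2}, choose 1; 3->1 ok
  pos 10: y in {1,2}, choose 1; 1->1 ok
  pos 11: y in {1,2}, choose 1; 1->1 ok
  pos 12: x in {0,3}, choose 3; 1->3 ok
  pos 13: y in {1,2}, choose 2; 3->2 ok
  pos 14: x in {0,3}, choose 0; 2->0 ok
  pos 15: y in {1,2}, choose 2; 0->2 ok
  pos 16: y in {1,2}, choose 1; 2->1 ok
  pos 17: y in {1,2}, choose 1; 1->1 ok
  pos 18: y in {1,2}, choose 1; 1->1 ok
  pos 19: y in {1,2}, choose 1; 1->1 ok
  pos 20: x in {0,3}, choose 3; 1->3 ok
  pos 21: y in {1,2}, choose 2; 3->2 ok
  pos 22: x in {0,3}, choose 0; 2->0 ok
  pos 23: x in {0,3}, choose 0; 0->0 ok
  pos 24: y in {1,2}, choose 2; 0->2 ok
  pos 25: y in {1,2}, choose 1; 2->1 ok
  pos 26: y in {1,2}, choose 1; 1->1 ok

0,2,1,2,1,2,1,3,3,1,1,1,3,2,0,2,1,1,1,1,3,2,0,0,2,1,1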